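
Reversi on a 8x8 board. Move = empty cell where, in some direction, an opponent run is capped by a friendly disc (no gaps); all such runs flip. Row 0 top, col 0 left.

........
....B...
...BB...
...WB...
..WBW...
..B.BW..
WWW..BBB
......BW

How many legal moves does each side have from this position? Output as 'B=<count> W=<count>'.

-- B to move --
(2,2): flips 3 -> legal
(3,1): no bracket -> illegal
(3,2): flips 2 -> legal
(3,5): no bracket -> illegal
(4,1): flips 1 -> legal
(4,5): flips 2 -> legal
(4,6): no bracket -> illegal
(5,0): no bracket -> illegal
(5,1): flips 2 -> legal
(5,3): no bracket -> illegal
(5,6): flips 1 -> legal
(6,3): no bracket -> illegal
(6,4): no bracket -> illegal
(7,0): flips 1 -> legal
(7,1): no bracket -> illegal
(7,2): flips 1 -> legal
(7,3): no bracket -> illegal
B mobility = 8
-- W to move --
(0,3): no bracket -> illegal
(0,4): flips 3 -> legal
(0,5): no bracket -> illegal
(1,2): no bracket -> illegal
(1,3): flips 1 -> legal
(1,5): flips 1 -> legal
(2,2): no bracket -> illegal
(2,5): flips 3 -> legal
(3,2): no bracket -> illegal
(3,5): flips 1 -> legal
(4,1): no bracket -> illegal
(4,5): no bracket -> illegal
(5,1): no bracket -> illegal
(5,3): flips 2 -> legal
(5,6): no bracket -> illegal
(5,7): flips 1 -> legal
(6,3): no bracket -> illegal
(6,4): flips 1 -> legal
(7,4): no bracket -> illegal
(7,5): flips 2 -> legal
W mobility = 9

Answer: B=8 W=9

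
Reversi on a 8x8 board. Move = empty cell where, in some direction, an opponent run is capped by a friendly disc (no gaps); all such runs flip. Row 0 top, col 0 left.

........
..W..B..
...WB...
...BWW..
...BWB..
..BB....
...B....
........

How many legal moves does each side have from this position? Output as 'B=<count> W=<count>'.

Answer: B=9 W=12

Derivation:
-- B to move --
(0,1): flips 3 -> legal
(0,2): no bracket -> illegal
(0,3): no bracket -> illegal
(1,1): no bracket -> illegal
(1,3): flips 1 -> legal
(1,4): no bracket -> illegal
(2,1): no bracket -> illegal
(2,2): flips 1 -> legal
(2,5): flips 2 -> legal
(2,6): flips 2 -> legal
(3,2): no bracket -> illegal
(3,6): flips 2 -> legal
(4,6): flips 1 -> legal
(5,4): flips 2 -> legal
(5,5): flips 1 -> legal
B mobility = 9
-- W to move --
(0,4): no bracket -> illegal
(0,5): no bracket -> illegal
(0,6): no bracket -> illegal
(1,3): flips 1 -> legal
(1,4): flips 1 -> legal
(1,6): no bracket -> illegal
(2,2): flips 1 -> legal
(2,5): flips 1 -> legal
(2,6): no bracket -> illegal
(3,2): flips 1 -> legal
(3,6): no bracket -> illegal
(4,1): no bracket -> illegal
(4,2): flips 1 -> legal
(4,6): flips 1 -> legal
(5,1): no bracket -> illegal
(5,4): no bracket -> illegal
(5,5): flips 1 -> legal
(5,6): flips 1 -> legal
(6,1): flips 2 -> legal
(6,2): flips 1 -> legal
(6,4): no bracket -> illegal
(7,2): no bracket -> illegal
(7,3): flips 4 -> legal
(7,4): no bracket -> illegal
W mobility = 12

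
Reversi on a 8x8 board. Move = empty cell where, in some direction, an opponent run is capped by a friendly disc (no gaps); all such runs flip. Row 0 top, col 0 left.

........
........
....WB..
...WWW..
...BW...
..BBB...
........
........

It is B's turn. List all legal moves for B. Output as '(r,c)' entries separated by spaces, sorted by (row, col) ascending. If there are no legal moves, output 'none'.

Answer: (1,4) (2,3) (2,6) (4,5)

Derivation:
(1,3): no bracket -> illegal
(1,4): flips 3 -> legal
(1,5): no bracket -> illegal
(2,2): no bracket -> illegal
(2,3): flips 2 -> legal
(2,6): flips 2 -> legal
(3,2): no bracket -> illegal
(3,6): no bracket -> illegal
(4,2): no bracket -> illegal
(4,5): flips 2 -> legal
(4,6): no bracket -> illegal
(5,5): no bracket -> illegal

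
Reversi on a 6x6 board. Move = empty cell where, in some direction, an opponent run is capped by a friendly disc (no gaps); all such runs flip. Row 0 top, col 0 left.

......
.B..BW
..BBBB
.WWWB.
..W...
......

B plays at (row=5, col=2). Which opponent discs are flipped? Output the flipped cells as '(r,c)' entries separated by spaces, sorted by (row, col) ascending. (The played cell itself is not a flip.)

Answer: (3,2) (4,2)

Derivation:
Dir NW: first cell '.' (not opp) -> no flip
Dir N: opp run (4,2) (3,2) capped by B -> flip
Dir NE: first cell '.' (not opp) -> no flip
Dir W: first cell '.' (not opp) -> no flip
Dir E: first cell '.' (not opp) -> no flip
Dir SW: edge -> no flip
Dir S: edge -> no flip
Dir SE: edge -> no flip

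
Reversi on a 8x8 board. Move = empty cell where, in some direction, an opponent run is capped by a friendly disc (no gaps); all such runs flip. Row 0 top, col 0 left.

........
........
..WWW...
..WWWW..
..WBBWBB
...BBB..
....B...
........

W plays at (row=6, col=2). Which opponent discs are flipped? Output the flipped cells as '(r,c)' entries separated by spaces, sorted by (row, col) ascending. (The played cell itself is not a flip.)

Answer: (4,4) (5,3)

Derivation:
Dir NW: first cell '.' (not opp) -> no flip
Dir N: first cell '.' (not opp) -> no flip
Dir NE: opp run (5,3) (4,4) capped by W -> flip
Dir W: first cell '.' (not opp) -> no flip
Dir E: first cell '.' (not opp) -> no flip
Dir SW: first cell '.' (not opp) -> no flip
Dir S: first cell '.' (not opp) -> no flip
Dir SE: first cell '.' (not opp) -> no flip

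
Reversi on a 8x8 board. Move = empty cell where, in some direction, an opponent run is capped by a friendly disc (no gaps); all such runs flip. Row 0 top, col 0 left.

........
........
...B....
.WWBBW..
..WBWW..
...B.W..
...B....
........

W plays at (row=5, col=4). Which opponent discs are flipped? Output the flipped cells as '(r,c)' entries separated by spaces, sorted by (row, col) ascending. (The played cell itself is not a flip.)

Answer: (4,3)

Derivation:
Dir NW: opp run (4,3) capped by W -> flip
Dir N: first cell 'W' (not opp) -> no flip
Dir NE: first cell 'W' (not opp) -> no flip
Dir W: opp run (5,3), next='.' -> no flip
Dir E: first cell 'W' (not opp) -> no flip
Dir SW: opp run (6,3), next='.' -> no flip
Dir S: first cell '.' (not opp) -> no flip
Dir SE: first cell '.' (not opp) -> no flip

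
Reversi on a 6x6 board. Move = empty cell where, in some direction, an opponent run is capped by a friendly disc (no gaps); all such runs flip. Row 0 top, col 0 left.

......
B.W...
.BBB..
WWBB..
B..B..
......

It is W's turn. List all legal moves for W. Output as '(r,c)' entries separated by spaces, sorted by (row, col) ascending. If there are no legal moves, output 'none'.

(0,0): no bracket -> illegal
(0,1): no bracket -> illegal
(1,1): flips 1 -> legal
(1,3): flips 1 -> legal
(1,4): no bracket -> illegal
(2,0): no bracket -> illegal
(2,4): no bracket -> illegal
(3,4): flips 3 -> legal
(4,1): no bracket -> illegal
(4,2): flips 2 -> legal
(4,4): no bracket -> illegal
(5,0): flips 1 -> legal
(5,1): no bracket -> illegal
(5,2): no bracket -> illegal
(5,3): no bracket -> illegal
(5,4): no bracket -> illegal

Answer: (1,1) (1,3) (3,4) (4,2) (5,0)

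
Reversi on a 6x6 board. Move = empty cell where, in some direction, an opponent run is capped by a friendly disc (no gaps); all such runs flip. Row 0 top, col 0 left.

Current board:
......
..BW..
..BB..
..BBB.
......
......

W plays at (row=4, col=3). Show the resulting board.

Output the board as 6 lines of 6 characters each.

Place W at (4,3); scan 8 dirs for brackets.
Dir NW: opp run (3,2), next='.' -> no flip
Dir N: opp run (3,3) (2,3) capped by W -> flip
Dir NE: opp run (3,4), next='.' -> no flip
Dir W: first cell '.' (not opp) -> no flip
Dir E: first cell '.' (not opp) -> no flip
Dir SW: first cell '.' (not opp) -> no flip
Dir S: first cell '.' (not opp) -> no flip
Dir SE: first cell '.' (not opp) -> no flip
All flips: (2,3) (3,3)

Answer: ......
..BW..
..BW..
..BWB.
...W..
......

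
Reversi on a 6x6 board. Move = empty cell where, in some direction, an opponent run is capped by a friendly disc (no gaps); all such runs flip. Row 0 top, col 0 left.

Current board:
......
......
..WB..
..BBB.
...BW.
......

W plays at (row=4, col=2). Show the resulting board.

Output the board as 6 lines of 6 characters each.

Answer: ......
......
..WB..
..WBB.
..WWW.
......

Derivation:
Place W at (4,2); scan 8 dirs for brackets.
Dir NW: first cell '.' (not opp) -> no flip
Dir N: opp run (3,2) capped by W -> flip
Dir NE: opp run (3,3), next='.' -> no flip
Dir W: first cell '.' (not opp) -> no flip
Dir E: opp run (4,3) capped by W -> flip
Dir SW: first cell '.' (not opp) -> no flip
Dir S: first cell '.' (not opp) -> no flip
Dir SE: first cell '.' (not opp) -> no flip
All flips: (3,2) (4,3)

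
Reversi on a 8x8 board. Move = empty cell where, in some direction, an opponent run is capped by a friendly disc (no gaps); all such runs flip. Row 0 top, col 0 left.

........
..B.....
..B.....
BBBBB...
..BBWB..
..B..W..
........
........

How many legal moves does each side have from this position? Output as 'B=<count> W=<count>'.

Answer: B=3 W=5

Derivation:
-- B to move --
(3,5): no bracket -> illegal
(4,6): no bracket -> illegal
(5,3): no bracket -> illegal
(5,4): flips 1 -> legal
(5,6): no bracket -> illegal
(6,4): no bracket -> illegal
(6,5): flips 1 -> legal
(6,6): flips 2 -> legal
B mobility = 3
-- W to move --
(0,1): no bracket -> illegal
(0,2): no bracket -> illegal
(0,3): no bracket -> illegal
(1,1): flips 2 -> legal
(1,3): no bracket -> illegal
(2,0): no bracket -> illegal
(2,1): no bracket -> illegal
(2,3): no bracket -> illegal
(2,4): flips 1 -> legal
(2,5): no bracket -> illegal
(3,5): flips 1 -> legal
(3,6): no bracket -> illegal
(4,0): no bracket -> illegal
(4,1): flips 2 -> legal
(4,6): flips 1 -> legal
(5,1): no bracket -> illegal
(5,3): no bracket -> illegal
(5,4): no bracket -> illegal
(5,6): no bracket -> illegal
(6,1): no bracket -> illegal
(6,2): no bracket -> illegal
(6,3): no bracket -> illegal
W mobility = 5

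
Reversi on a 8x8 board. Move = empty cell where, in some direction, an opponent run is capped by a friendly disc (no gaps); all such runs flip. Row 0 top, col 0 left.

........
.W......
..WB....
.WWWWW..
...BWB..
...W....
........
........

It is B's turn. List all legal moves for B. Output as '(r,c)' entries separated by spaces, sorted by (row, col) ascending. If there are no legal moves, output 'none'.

Answer: (2,1) (2,5) (4,1) (6,3)

Derivation:
(0,0): no bracket -> illegal
(0,1): no bracket -> illegal
(0,2): no bracket -> illegal
(1,0): no bracket -> illegal
(1,2): no bracket -> illegal
(1,3): no bracket -> illegal
(2,0): no bracket -> illegal
(2,1): flips 2 -> legal
(2,4): no bracket -> illegal
(2,5): flips 2 -> legal
(2,6): no bracket -> illegal
(3,0): no bracket -> illegal
(3,6): no bracket -> illegal
(4,0): no bracket -> illegal
(4,1): flips 1 -> legal
(4,2): no bracket -> illegal
(4,6): no bracket -> illegal
(5,2): no bracket -> illegal
(5,4): no bracket -> illegal
(5,5): no bracket -> illegal
(6,2): no bracket -> illegal
(6,3): flips 1 -> legal
(6,4): no bracket -> illegal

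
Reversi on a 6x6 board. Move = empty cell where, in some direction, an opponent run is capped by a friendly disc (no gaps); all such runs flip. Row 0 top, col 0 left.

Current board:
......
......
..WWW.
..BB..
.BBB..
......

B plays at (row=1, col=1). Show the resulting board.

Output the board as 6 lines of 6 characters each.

Answer: ......
.B....
..BWW.
..BB..
.BBB..
......

Derivation:
Place B at (1,1); scan 8 dirs for brackets.
Dir NW: first cell '.' (not opp) -> no flip
Dir N: first cell '.' (not opp) -> no flip
Dir NE: first cell '.' (not opp) -> no flip
Dir W: first cell '.' (not opp) -> no flip
Dir E: first cell '.' (not opp) -> no flip
Dir SW: first cell '.' (not opp) -> no flip
Dir S: first cell '.' (not opp) -> no flip
Dir SE: opp run (2,2) capped by B -> flip
All flips: (2,2)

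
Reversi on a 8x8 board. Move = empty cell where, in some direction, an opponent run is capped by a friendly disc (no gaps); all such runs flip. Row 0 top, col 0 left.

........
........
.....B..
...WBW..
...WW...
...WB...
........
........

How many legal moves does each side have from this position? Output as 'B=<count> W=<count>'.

Answer: B=4 W=6

Derivation:
-- B to move --
(2,2): no bracket -> illegal
(2,3): no bracket -> illegal
(2,4): no bracket -> illegal
(2,6): no bracket -> illegal
(3,2): flips 2 -> legal
(3,6): flips 1 -> legal
(4,2): no bracket -> illegal
(4,5): flips 1 -> legal
(4,6): no bracket -> illegal
(5,2): flips 2 -> legal
(5,5): no bracket -> illegal
(6,2): no bracket -> illegal
(6,3): no bracket -> illegal
(6,4): no bracket -> illegal
B mobility = 4
-- W to move --
(1,4): no bracket -> illegal
(1,5): flips 1 -> legal
(1,6): flips 2 -> legal
(2,3): no bracket -> illegal
(2,4): flips 1 -> legal
(2,6): no bracket -> illegal
(3,6): no bracket -> illegal
(4,5): no bracket -> illegal
(5,5): flips 1 -> legal
(6,3): no bracket -> illegal
(6,4): flips 1 -> legal
(6,5): flips 1 -> legal
W mobility = 6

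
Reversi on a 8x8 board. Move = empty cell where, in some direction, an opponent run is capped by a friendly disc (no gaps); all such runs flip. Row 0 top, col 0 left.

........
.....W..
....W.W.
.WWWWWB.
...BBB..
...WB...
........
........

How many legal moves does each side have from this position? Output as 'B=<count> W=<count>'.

-- B to move --
(0,4): no bracket -> illegal
(0,5): no bracket -> illegal
(0,6): no bracket -> illegal
(1,3): no bracket -> illegal
(1,4): flips 2 -> legal
(1,6): flips 1 -> legal
(1,7): flips 2 -> legal
(2,0): no bracket -> illegal
(2,1): flips 1 -> legal
(2,2): flips 1 -> legal
(2,3): flips 2 -> legal
(2,5): flips 2 -> legal
(2,7): no bracket -> illegal
(3,0): flips 5 -> legal
(3,7): no bracket -> illegal
(4,0): no bracket -> illegal
(4,1): no bracket -> illegal
(4,2): no bracket -> illegal
(4,6): no bracket -> illegal
(5,2): flips 1 -> legal
(6,2): flips 1 -> legal
(6,3): flips 1 -> legal
(6,4): no bracket -> illegal
B mobility = 11
-- W to move --
(2,5): no bracket -> illegal
(2,7): no bracket -> illegal
(3,7): flips 1 -> legal
(4,2): no bracket -> illegal
(4,6): flips 1 -> legal
(4,7): no bracket -> illegal
(5,2): flips 1 -> legal
(5,5): flips 3 -> legal
(5,6): flips 1 -> legal
(6,3): no bracket -> illegal
(6,4): flips 2 -> legal
(6,5): flips 2 -> legal
W mobility = 7

Answer: B=11 W=7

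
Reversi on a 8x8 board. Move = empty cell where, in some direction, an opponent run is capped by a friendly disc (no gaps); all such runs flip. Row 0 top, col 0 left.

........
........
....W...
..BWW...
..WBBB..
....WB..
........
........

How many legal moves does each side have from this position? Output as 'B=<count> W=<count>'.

Answer: B=11 W=9

Derivation:
-- B to move --
(1,3): no bracket -> illegal
(1,4): flips 2 -> legal
(1,5): no bracket -> illegal
(2,2): flips 1 -> legal
(2,3): flips 2 -> legal
(2,5): flips 1 -> legal
(3,1): no bracket -> illegal
(3,5): flips 2 -> legal
(4,1): flips 1 -> legal
(5,1): no bracket -> illegal
(5,2): flips 1 -> legal
(5,3): flips 1 -> legal
(6,3): flips 1 -> legal
(6,4): flips 1 -> legal
(6,5): flips 1 -> legal
B mobility = 11
-- W to move --
(2,1): flips 2 -> legal
(2,2): flips 1 -> legal
(2,3): no bracket -> illegal
(3,1): flips 1 -> legal
(3,5): no bracket -> illegal
(3,6): flips 1 -> legal
(4,1): no bracket -> illegal
(4,6): flips 3 -> legal
(5,2): flips 1 -> legal
(5,3): flips 1 -> legal
(5,6): flips 2 -> legal
(6,4): no bracket -> illegal
(6,5): no bracket -> illegal
(6,6): flips 2 -> legal
W mobility = 9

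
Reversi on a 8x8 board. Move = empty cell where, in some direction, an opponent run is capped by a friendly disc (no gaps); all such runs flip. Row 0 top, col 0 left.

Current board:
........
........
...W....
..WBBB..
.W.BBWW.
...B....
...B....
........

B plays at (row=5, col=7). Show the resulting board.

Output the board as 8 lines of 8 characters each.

Place B at (5,7); scan 8 dirs for brackets.
Dir NW: opp run (4,6) capped by B -> flip
Dir N: first cell '.' (not opp) -> no flip
Dir NE: edge -> no flip
Dir W: first cell '.' (not opp) -> no flip
Dir E: edge -> no flip
Dir SW: first cell '.' (not opp) -> no flip
Dir S: first cell '.' (not opp) -> no flip
Dir SE: edge -> no flip
All flips: (4,6)

Answer: ........
........
...W....
..WBBB..
.W.BBWB.
...B...B
...B....
........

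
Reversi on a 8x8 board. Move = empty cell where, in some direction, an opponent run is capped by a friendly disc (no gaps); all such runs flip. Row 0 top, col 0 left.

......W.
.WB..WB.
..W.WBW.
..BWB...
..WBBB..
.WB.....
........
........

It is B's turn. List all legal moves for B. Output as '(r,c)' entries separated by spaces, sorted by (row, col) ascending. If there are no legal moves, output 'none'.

(0,0): flips 3 -> legal
(0,1): no bracket -> illegal
(0,2): no bracket -> illegal
(0,4): no bracket -> illegal
(0,5): flips 1 -> legal
(0,7): no bracket -> illegal
(1,0): flips 1 -> legal
(1,3): no bracket -> illegal
(1,4): flips 2 -> legal
(1,7): no bracket -> illegal
(2,0): no bracket -> illegal
(2,1): no bracket -> illegal
(2,3): flips 2 -> legal
(2,7): flips 1 -> legal
(3,1): no bracket -> illegal
(3,5): no bracket -> illegal
(3,6): flips 1 -> legal
(3,7): no bracket -> illegal
(4,0): no bracket -> illegal
(4,1): flips 1 -> legal
(5,0): flips 1 -> legal
(5,3): no bracket -> illegal
(6,0): no bracket -> illegal
(6,1): no bracket -> illegal
(6,2): no bracket -> illegal

Answer: (0,0) (0,5) (1,0) (1,4) (2,3) (2,7) (3,6) (4,1) (5,0)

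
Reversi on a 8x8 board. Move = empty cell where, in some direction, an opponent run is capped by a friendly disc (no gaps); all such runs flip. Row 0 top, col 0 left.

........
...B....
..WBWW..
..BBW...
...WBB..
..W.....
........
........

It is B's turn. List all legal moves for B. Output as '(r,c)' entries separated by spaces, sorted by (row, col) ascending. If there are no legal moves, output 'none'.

(1,1): flips 1 -> legal
(1,2): flips 1 -> legal
(1,4): flips 2 -> legal
(1,5): flips 1 -> legal
(1,6): no bracket -> illegal
(2,1): flips 1 -> legal
(2,6): flips 2 -> legal
(3,1): flips 1 -> legal
(3,5): flips 2 -> legal
(3,6): no bracket -> illegal
(4,1): no bracket -> illegal
(4,2): flips 1 -> legal
(5,1): no bracket -> illegal
(5,3): flips 1 -> legal
(5,4): flips 1 -> legal
(6,1): no bracket -> illegal
(6,2): no bracket -> illegal
(6,3): no bracket -> illegal

Answer: (1,1) (1,2) (1,4) (1,5) (2,1) (2,6) (3,1) (3,5) (4,2) (5,3) (5,4)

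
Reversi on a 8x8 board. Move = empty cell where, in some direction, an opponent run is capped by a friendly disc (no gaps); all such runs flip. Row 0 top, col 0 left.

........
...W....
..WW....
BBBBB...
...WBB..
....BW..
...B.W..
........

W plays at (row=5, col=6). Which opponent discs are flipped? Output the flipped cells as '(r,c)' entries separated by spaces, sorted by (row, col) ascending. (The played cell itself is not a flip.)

Dir NW: opp run (4,5) (3,4) capped by W -> flip
Dir N: first cell '.' (not opp) -> no flip
Dir NE: first cell '.' (not opp) -> no flip
Dir W: first cell 'W' (not opp) -> no flip
Dir E: first cell '.' (not opp) -> no flip
Dir SW: first cell 'W' (not opp) -> no flip
Dir S: first cell '.' (not opp) -> no flip
Dir SE: first cell '.' (not opp) -> no flip

Answer: (3,4) (4,5)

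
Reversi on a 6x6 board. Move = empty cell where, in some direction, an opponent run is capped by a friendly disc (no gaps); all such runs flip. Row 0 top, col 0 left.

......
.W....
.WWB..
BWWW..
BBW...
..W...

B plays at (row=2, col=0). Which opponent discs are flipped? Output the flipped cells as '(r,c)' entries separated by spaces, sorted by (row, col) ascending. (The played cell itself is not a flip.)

Answer: (2,1) (2,2)

Derivation:
Dir NW: edge -> no flip
Dir N: first cell '.' (not opp) -> no flip
Dir NE: opp run (1,1), next='.' -> no flip
Dir W: edge -> no flip
Dir E: opp run (2,1) (2,2) capped by B -> flip
Dir SW: edge -> no flip
Dir S: first cell 'B' (not opp) -> no flip
Dir SE: opp run (3,1) (4,2), next='.' -> no flip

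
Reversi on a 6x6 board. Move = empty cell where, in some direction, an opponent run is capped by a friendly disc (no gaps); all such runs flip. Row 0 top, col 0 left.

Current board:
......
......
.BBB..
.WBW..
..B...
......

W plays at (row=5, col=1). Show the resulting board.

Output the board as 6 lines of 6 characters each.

Place W at (5,1); scan 8 dirs for brackets.
Dir NW: first cell '.' (not opp) -> no flip
Dir N: first cell '.' (not opp) -> no flip
Dir NE: opp run (4,2) capped by W -> flip
Dir W: first cell '.' (not opp) -> no flip
Dir E: first cell '.' (not opp) -> no flip
Dir SW: edge -> no flip
Dir S: edge -> no flip
Dir SE: edge -> no flip
All flips: (4,2)

Answer: ......
......
.BBB..
.WBW..
..W...
.W....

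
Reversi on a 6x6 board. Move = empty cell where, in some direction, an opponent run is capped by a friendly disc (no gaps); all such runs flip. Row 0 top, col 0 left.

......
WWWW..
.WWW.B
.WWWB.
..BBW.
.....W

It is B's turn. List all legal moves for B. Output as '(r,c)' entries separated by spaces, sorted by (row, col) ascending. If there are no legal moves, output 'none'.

(0,0): no bracket -> illegal
(0,1): flips 2 -> legal
(0,2): flips 3 -> legal
(0,3): flips 3 -> legal
(0,4): no bracket -> illegal
(1,4): no bracket -> illegal
(2,0): flips 1 -> legal
(2,4): flips 1 -> legal
(3,0): flips 3 -> legal
(3,5): no bracket -> illegal
(4,0): no bracket -> illegal
(4,1): no bracket -> illegal
(4,5): flips 1 -> legal
(5,3): no bracket -> illegal
(5,4): flips 1 -> legal

Answer: (0,1) (0,2) (0,3) (2,0) (2,4) (3,0) (4,5) (5,4)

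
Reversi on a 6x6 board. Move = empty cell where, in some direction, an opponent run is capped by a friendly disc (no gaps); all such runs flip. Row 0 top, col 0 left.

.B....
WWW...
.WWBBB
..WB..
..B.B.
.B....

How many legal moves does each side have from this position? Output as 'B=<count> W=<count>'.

-- B to move --
(0,0): flips 2 -> legal
(0,2): flips 3 -> legal
(0,3): no bracket -> illegal
(1,3): no bracket -> illegal
(2,0): flips 2 -> legal
(3,0): no bracket -> illegal
(3,1): flips 3 -> legal
(4,1): flips 1 -> legal
(4,3): no bracket -> illegal
B mobility = 5
-- W to move --
(0,0): no bracket -> illegal
(0,2): no bracket -> illegal
(1,3): no bracket -> illegal
(1,4): flips 1 -> legal
(1,5): no bracket -> illegal
(3,1): no bracket -> illegal
(3,4): flips 2 -> legal
(3,5): no bracket -> illegal
(4,0): no bracket -> illegal
(4,1): no bracket -> illegal
(4,3): no bracket -> illegal
(4,5): no bracket -> illegal
(5,0): no bracket -> illegal
(5,2): flips 1 -> legal
(5,3): no bracket -> illegal
(5,4): no bracket -> illegal
(5,5): flips 2 -> legal
W mobility = 4

Answer: B=5 W=4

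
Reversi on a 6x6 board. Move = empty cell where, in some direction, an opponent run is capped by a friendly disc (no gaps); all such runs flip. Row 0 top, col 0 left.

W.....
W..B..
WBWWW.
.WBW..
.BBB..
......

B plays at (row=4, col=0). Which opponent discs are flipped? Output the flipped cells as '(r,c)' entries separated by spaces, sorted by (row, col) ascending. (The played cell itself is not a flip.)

Answer: (2,2) (3,1)

Derivation:
Dir NW: edge -> no flip
Dir N: first cell '.' (not opp) -> no flip
Dir NE: opp run (3,1) (2,2) capped by B -> flip
Dir W: edge -> no flip
Dir E: first cell 'B' (not opp) -> no flip
Dir SW: edge -> no flip
Dir S: first cell '.' (not opp) -> no flip
Dir SE: first cell '.' (not opp) -> no flip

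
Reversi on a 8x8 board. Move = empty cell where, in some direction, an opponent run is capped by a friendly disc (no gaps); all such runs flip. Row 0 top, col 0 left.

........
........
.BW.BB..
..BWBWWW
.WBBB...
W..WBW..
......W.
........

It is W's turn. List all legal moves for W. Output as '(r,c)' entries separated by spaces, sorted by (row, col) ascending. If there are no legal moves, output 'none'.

(1,0): no bracket -> illegal
(1,1): no bracket -> illegal
(1,2): no bracket -> illegal
(1,3): flips 1 -> legal
(1,4): flips 1 -> legal
(1,5): flips 2 -> legal
(1,6): no bracket -> illegal
(2,0): flips 1 -> legal
(2,3): flips 1 -> legal
(2,6): no bracket -> illegal
(3,0): no bracket -> illegal
(3,1): flips 2 -> legal
(4,5): flips 3 -> legal
(5,1): flips 1 -> legal
(5,2): flips 2 -> legal
(6,3): no bracket -> illegal
(6,4): no bracket -> illegal
(6,5): no bracket -> illegal

Answer: (1,3) (1,4) (1,5) (2,0) (2,3) (3,1) (4,5) (5,1) (5,2)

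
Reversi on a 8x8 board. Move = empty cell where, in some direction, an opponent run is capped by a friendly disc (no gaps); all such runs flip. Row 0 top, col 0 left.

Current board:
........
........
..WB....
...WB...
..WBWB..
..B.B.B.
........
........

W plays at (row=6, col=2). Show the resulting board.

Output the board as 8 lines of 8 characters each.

Place W at (6,2); scan 8 dirs for brackets.
Dir NW: first cell '.' (not opp) -> no flip
Dir N: opp run (5,2) capped by W -> flip
Dir NE: first cell '.' (not opp) -> no flip
Dir W: first cell '.' (not opp) -> no flip
Dir E: first cell '.' (not opp) -> no flip
Dir SW: first cell '.' (not opp) -> no flip
Dir S: first cell '.' (not opp) -> no flip
Dir SE: first cell '.' (not opp) -> no flip
All flips: (5,2)

Answer: ........
........
..WB....
...WB...
..WBWB..
..W.B.B.
..W.....
........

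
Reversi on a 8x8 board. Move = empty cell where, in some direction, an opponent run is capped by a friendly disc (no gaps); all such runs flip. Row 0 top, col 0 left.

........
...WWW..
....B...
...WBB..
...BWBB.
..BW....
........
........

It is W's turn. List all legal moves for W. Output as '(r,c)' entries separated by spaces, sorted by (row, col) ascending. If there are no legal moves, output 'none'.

Answer: (2,6) (3,6) (4,2) (4,7) (5,1) (5,7)

Derivation:
(2,3): no bracket -> illegal
(2,5): no bracket -> illegal
(2,6): flips 1 -> legal
(3,2): no bracket -> illegal
(3,6): flips 2 -> legal
(3,7): no bracket -> illegal
(4,1): no bracket -> illegal
(4,2): flips 1 -> legal
(4,7): flips 2 -> legal
(5,1): flips 1 -> legal
(5,4): no bracket -> illegal
(5,5): no bracket -> illegal
(5,6): no bracket -> illegal
(5,7): flips 3 -> legal
(6,1): no bracket -> illegal
(6,2): no bracket -> illegal
(6,3): no bracket -> illegal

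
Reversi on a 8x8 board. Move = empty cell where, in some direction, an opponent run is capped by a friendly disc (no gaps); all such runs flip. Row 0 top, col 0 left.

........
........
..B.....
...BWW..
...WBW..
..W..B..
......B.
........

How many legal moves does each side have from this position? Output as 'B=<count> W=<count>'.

Answer: B=7 W=5

Derivation:
-- B to move --
(2,3): no bracket -> illegal
(2,4): flips 1 -> legal
(2,5): flips 2 -> legal
(2,6): flips 1 -> legal
(3,2): no bracket -> illegal
(3,6): flips 2 -> legal
(4,1): no bracket -> illegal
(4,2): flips 1 -> legal
(4,6): flips 1 -> legal
(5,1): no bracket -> illegal
(5,3): flips 1 -> legal
(5,4): no bracket -> illegal
(5,6): no bracket -> illegal
(6,1): no bracket -> illegal
(6,2): no bracket -> illegal
(6,3): no bracket -> illegal
B mobility = 7
-- W to move --
(1,1): no bracket -> illegal
(1,2): no bracket -> illegal
(1,3): no bracket -> illegal
(2,1): no bracket -> illegal
(2,3): flips 1 -> legal
(2,4): no bracket -> illegal
(3,1): no bracket -> illegal
(3,2): flips 1 -> legal
(4,2): no bracket -> illegal
(4,6): no bracket -> illegal
(5,3): flips 1 -> legal
(5,4): flips 1 -> legal
(5,6): no bracket -> illegal
(5,7): no bracket -> illegal
(6,4): no bracket -> illegal
(6,5): flips 1 -> legal
(6,7): no bracket -> illegal
(7,5): no bracket -> illegal
(7,6): no bracket -> illegal
(7,7): no bracket -> illegal
W mobility = 5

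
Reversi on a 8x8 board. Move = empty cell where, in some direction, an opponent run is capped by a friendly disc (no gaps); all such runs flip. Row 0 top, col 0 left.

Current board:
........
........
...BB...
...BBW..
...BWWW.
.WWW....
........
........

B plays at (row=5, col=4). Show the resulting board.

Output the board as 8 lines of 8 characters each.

Answer: ........
........
...BB...
...BBW..
...BBWW.
.WWWB...
........
........

Derivation:
Place B at (5,4); scan 8 dirs for brackets.
Dir NW: first cell 'B' (not opp) -> no flip
Dir N: opp run (4,4) capped by B -> flip
Dir NE: opp run (4,5), next='.' -> no flip
Dir W: opp run (5,3) (5,2) (5,1), next='.' -> no flip
Dir E: first cell '.' (not opp) -> no flip
Dir SW: first cell '.' (not opp) -> no flip
Dir S: first cell '.' (not opp) -> no flip
Dir SE: first cell '.' (not opp) -> no flip
All flips: (4,4)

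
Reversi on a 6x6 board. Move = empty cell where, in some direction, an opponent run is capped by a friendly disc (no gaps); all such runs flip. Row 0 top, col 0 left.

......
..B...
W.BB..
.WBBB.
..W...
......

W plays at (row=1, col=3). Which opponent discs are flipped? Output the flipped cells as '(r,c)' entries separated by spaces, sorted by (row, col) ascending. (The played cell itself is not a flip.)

Answer: (2,2)

Derivation:
Dir NW: first cell '.' (not opp) -> no flip
Dir N: first cell '.' (not opp) -> no flip
Dir NE: first cell '.' (not opp) -> no flip
Dir W: opp run (1,2), next='.' -> no flip
Dir E: first cell '.' (not opp) -> no flip
Dir SW: opp run (2,2) capped by W -> flip
Dir S: opp run (2,3) (3,3), next='.' -> no flip
Dir SE: first cell '.' (not opp) -> no flip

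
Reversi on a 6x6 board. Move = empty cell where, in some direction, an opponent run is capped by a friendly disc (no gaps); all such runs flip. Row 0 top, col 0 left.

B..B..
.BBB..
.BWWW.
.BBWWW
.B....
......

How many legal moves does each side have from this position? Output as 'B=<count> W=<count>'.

Answer: B=5 W=8

Derivation:
-- B to move --
(1,4): flips 1 -> legal
(1,5): no bracket -> illegal
(2,5): flips 3 -> legal
(4,2): no bracket -> illegal
(4,3): flips 2 -> legal
(4,4): flips 2 -> legal
(4,5): flips 2 -> legal
B mobility = 5
-- W to move --
(0,1): flips 1 -> legal
(0,2): flips 2 -> legal
(0,4): flips 1 -> legal
(1,0): no bracket -> illegal
(1,4): no bracket -> illegal
(2,0): flips 1 -> legal
(3,0): flips 2 -> legal
(4,0): flips 1 -> legal
(4,2): flips 1 -> legal
(4,3): no bracket -> illegal
(5,0): flips 2 -> legal
(5,1): no bracket -> illegal
(5,2): no bracket -> illegal
W mobility = 8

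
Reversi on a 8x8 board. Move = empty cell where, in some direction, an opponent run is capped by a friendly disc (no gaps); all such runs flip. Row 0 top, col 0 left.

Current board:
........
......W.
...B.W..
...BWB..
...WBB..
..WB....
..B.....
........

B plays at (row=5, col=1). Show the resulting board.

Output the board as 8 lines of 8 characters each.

Answer: ........
......W.
...B.W..
...BWB..
...WBB..
.BBB....
..B.....
........

Derivation:
Place B at (5,1); scan 8 dirs for brackets.
Dir NW: first cell '.' (not opp) -> no flip
Dir N: first cell '.' (not opp) -> no flip
Dir NE: first cell '.' (not opp) -> no flip
Dir W: first cell '.' (not opp) -> no flip
Dir E: opp run (5,2) capped by B -> flip
Dir SW: first cell '.' (not opp) -> no flip
Dir S: first cell '.' (not opp) -> no flip
Dir SE: first cell 'B' (not opp) -> no flip
All flips: (5,2)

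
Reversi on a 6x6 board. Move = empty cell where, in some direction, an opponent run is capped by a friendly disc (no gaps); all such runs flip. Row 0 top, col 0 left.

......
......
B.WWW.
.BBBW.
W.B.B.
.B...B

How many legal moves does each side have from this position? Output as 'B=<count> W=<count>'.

Answer: B=6 W=5

Derivation:
-- B to move --
(1,1): flips 1 -> legal
(1,2): flips 1 -> legal
(1,3): flips 2 -> legal
(1,4): flips 3 -> legal
(1,5): flips 1 -> legal
(2,1): no bracket -> illegal
(2,5): no bracket -> illegal
(3,0): no bracket -> illegal
(3,5): flips 1 -> legal
(4,1): no bracket -> illegal
(4,3): no bracket -> illegal
(4,5): no bracket -> illegal
(5,0): no bracket -> illegal
B mobility = 6
-- W to move --
(1,0): no bracket -> illegal
(1,1): no bracket -> illegal
(2,1): no bracket -> illegal
(3,0): flips 3 -> legal
(3,5): no bracket -> illegal
(4,1): flips 1 -> legal
(4,3): flips 1 -> legal
(4,5): no bracket -> illegal
(5,0): no bracket -> illegal
(5,2): flips 2 -> legal
(5,3): no bracket -> illegal
(5,4): flips 1 -> legal
W mobility = 5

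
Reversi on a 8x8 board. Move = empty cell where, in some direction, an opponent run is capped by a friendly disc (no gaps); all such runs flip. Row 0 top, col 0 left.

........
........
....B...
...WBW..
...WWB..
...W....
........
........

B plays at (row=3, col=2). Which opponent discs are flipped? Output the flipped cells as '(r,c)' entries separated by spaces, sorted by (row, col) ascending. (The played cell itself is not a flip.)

Answer: (3,3)

Derivation:
Dir NW: first cell '.' (not opp) -> no flip
Dir N: first cell '.' (not opp) -> no flip
Dir NE: first cell '.' (not opp) -> no flip
Dir W: first cell '.' (not opp) -> no flip
Dir E: opp run (3,3) capped by B -> flip
Dir SW: first cell '.' (not opp) -> no flip
Dir S: first cell '.' (not opp) -> no flip
Dir SE: opp run (4,3), next='.' -> no flip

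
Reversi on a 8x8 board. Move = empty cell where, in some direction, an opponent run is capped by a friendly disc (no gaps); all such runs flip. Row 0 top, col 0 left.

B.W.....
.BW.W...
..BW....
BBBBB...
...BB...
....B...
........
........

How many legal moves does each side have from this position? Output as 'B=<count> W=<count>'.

Answer: B=4 W=7

Derivation:
-- B to move --
(0,1): flips 2 -> legal
(0,3): no bracket -> illegal
(0,4): no bracket -> illegal
(0,5): flips 2 -> legal
(1,3): flips 2 -> legal
(1,5): no bracket -> illegal
(2,1): no bracket -> illegal
(2,4): flips 1 -> legal
(2,5): no bracket -> illegal
B mobility = 4
-- W to move --
(0,1): no bracket -> illegal
(1,0): flips 1 -> legal
(1,3): no bracket -> illegal
(2,0): flips 1 -> legal
(2,1): flips 1 -> legal
(2,4): no bracket -> illegal
(2,5): no bracket -> illegal
(3,5): no bracket -> illegal
(4,0): no bracket -> illegal
(4,1): flips 1 -> legal
(4,2): flips 2 -> legal
(4,5): flips 1 -> legal
(5,2): no bracket -> illegal
(5,3): flips 2 -> legal
(5,5): no bracket -> illegal
(6,3): no bracket -> illegal
(6,4): no bracket -> illegal
(6,5): no bracket -> illegal
W mobility = 7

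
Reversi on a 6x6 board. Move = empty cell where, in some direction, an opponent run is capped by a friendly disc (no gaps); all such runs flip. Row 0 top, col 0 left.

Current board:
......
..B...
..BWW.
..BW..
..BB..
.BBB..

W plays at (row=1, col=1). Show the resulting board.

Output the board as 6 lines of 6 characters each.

Answer: ......
.WB...
..WWW.
..BW..
..BB..
.BBB..

Derivation:
Place W at (1,1); scan 8 dirs for brackets.
Dir NW: first cell '.' (not opp) -> no flip
Dir N: first cell '.' (not opp) -> no flip
Dir NE: first cell '.' (not opp) -> no flip
Dir W: first cell '.' (not opp) -> no flip
Dir E: opp run (1,2), next='.' -> no flip
Dir SW: first cell '.' (not opp) -> no flip
Dir S: first cell '.' (not opp) -> no flip
Dir SE: opp run (2,2) capped by W -> flip
All flips: (2,2)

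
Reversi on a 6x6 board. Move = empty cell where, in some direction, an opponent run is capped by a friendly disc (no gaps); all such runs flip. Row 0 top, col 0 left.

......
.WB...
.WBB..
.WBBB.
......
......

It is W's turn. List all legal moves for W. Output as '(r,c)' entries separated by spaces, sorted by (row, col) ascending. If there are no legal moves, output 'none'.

(0,1): no bracket -> illegal
(0,2): no bracket -> illegal
(0,3): flips 1 -> legal
(1,3): flips 2 -> legal
(1,4): no bracket -> illegal
(2,4): flips 2 -> legal
(2,5): no bracket -> illegal
(3,5): flips 3 -> legal
(4,1): no bracket -> illegal
(4,2): no bracket -> illegal
(4,3): flips 1 -> legal
(4,4): flips 2 -> legal
(4,5): no bracket -> illegal

Answer: (0,3) (1,3) (2,4) (3,5) (4,3) (4,4)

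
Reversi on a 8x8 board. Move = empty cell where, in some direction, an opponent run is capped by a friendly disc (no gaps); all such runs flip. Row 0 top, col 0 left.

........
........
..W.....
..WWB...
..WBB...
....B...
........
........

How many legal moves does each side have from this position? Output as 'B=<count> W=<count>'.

Answer: B=5 W=5

Derivation:
-- B to move --
(1,1): flips 2 -> legal
(1,2): no bracket -> illegal
(1,3): no bracket -> illegal
(2,1): flips 1 -> legal
(2,3): flips 1 -> legal
(2,4): no bracket -> illegal
(3,1): flips 2 -> legal
(4,1): flips 1 -> legal
(5,1): no bracket -> illegal
(5,2): no bracket -> illegal
(5,3): no bracket -> illegal
B mobility = 5
-- W to move --
(2,3): no bracket -> illegal
(2,4): no bracket -> illegal
(2,5): no bracket -> illegal
(3,5): flips 1 -> legal
(4,5): flips 2 -> legal
(5,2): no bracket -> illegal
(5,3): flips 1 -> legal
(5,5): flips 1 -> legal
(6,3): no bracket -> illegal
(6,4): no bracket -> illegal
(6,5): flips 2 -> legal
W mobility = 5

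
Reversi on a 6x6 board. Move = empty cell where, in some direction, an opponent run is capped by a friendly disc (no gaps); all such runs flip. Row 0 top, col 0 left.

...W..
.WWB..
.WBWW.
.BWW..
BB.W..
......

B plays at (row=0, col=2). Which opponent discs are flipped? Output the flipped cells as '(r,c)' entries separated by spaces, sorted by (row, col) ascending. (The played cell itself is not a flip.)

Dir NW: edge -> no flip
Dir N: edge -> no flip
Dir NE: edge -> no flip
Dir W: first cell '.' (not opp) -> no flip
Dir E: opp run (0,3), next='.' -> no flip
Dir SW: opp run (1,1), next='.' -> no flip
Dir S: opp run (1,2) capped by B -> flip
Dir SE: first cell 'B' (not opp) -> no flip

Answer: (1,2)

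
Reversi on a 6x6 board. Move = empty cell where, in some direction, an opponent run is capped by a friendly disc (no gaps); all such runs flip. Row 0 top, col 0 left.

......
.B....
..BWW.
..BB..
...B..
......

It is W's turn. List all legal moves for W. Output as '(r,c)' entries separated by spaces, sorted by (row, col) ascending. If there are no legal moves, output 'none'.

Answer: (2,1) (4,1) (4,2) (5,3)

Derivation:
(0,0): no bracket -> illegal
(0,1): no bracket -> illegal
(0,2): no bracket -> illegal
(1,0): no bracket -> illegal
(1,2): no bracket -> illegal
(1,3): no bracket -> illegal
(2,0): no bracket -> illegal
(2,1): flips 1 -> legal
(3,1): no bracket -> illegal
(3,4): no bracket -> illegal
(4,1): flips 1 -> legal
(4,2): flips 1 -> legal
(4,4): no bracket -> illegal
(5,2): no bracket -> illegal
(5,3): flips 2 -> legal
(5,4): no bracket -> illegal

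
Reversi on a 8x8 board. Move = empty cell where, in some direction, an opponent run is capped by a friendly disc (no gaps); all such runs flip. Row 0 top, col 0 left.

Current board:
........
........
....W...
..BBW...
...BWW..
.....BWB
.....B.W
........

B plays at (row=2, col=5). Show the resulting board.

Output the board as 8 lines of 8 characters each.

Answer: ........
........
....WB..
..BBB...
...BWW..
.....BWB
.....B.W
........

Derivation:
Place B at (2,5); scan 8 dirs for brackets.
Dir NW: first cell '.' (not opp) -> no flip
Dir N: first cell '.' (not opp) -> no flip
Dir NE: first cell '.' (not opp) -> no flip
Dir W: opp run (2,4), next='.' -> no flip
Dir E: first cell '.' (not opp) -> no flip
Dir SW: opp run (3,4) capped by B -> flip
Dir S: first cell '.' (not opp) -> no flip
Dir SE: first cell '.' (not opp) -> no flip
All flips: (3,4)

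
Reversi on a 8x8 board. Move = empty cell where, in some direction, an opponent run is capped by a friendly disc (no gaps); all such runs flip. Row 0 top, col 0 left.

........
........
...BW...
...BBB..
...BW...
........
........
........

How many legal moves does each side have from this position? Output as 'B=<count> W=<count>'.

-- B to move --
(1,3): flips 1 -> legal
(1,4): flips 1 -> legal
(1,5): flips 1 -> legal
(2,5): flips 1 -> legal
(4,5): flips 1 -> legal
(5,3): flips 1 -> legal
(5,4): flips 1 -> legal
(5,5): flips 1 -> legal
B mobility = 8
-- W to move --
(1,2): no bracket -> illegal
(1,3): no bracket -> illegal
(1,4): no bracket -> illegal
(2,2): flips 2 -> legal
(2,5): no bracket -> illegal
(2,6): flips 1 -> legal
(3,2): no bracket -> illegal
(3,6): no bracket -> illegal
(4,2): flips 2 -> legal
(4,5): no bracket -> illegal
(4,6): flips 1 -> legal
(5,2): no bracket -> illegal
(5,3): no bracket -> illegal
(5,4): no bracket -> illegal
W mobility = 4

Answer: B=8 W=4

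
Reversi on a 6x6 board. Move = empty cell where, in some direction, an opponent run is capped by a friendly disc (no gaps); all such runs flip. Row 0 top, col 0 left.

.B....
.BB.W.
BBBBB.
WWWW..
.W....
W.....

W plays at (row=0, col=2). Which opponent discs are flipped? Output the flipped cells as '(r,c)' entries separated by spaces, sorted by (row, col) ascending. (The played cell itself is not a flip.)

Answer: (1,2) (2,2)

Derivation:
Dir NW: edge -> no flip
Dir N: edge -> no flip
Dir NE: edge -> no flip
Dir W: opp run (0,1), next='.' -> no flip
Dir E: first cell '.' (not opp) -> no flip
Dir SW: opp run (1,1) (2,0), next=edge -> no flip
Dir S: opp run (1,2) (2,2) capped by W -> flip
Dir SE: first cell '.' (not opp) -> no flip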